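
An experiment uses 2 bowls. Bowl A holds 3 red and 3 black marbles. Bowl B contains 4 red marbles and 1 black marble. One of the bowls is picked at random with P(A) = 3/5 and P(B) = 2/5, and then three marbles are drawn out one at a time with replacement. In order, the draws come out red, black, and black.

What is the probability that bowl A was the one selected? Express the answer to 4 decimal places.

0.8542

Compute the likelihood of the observed sequence for each case: P(data | bowl A) = (3/6)(3/6)(3/6) = 0.125; P(data | bowl B) = (4/5)(1/5)(1/5) = 0.032.
Weighting by the prior gives 3/5 · 0.125 = 0.075, 2/5 · 0.032 = 0.0128; with total 0.0878.
Hence P(bowl A | data) = (0.075) / (0.0878) = 0.85421.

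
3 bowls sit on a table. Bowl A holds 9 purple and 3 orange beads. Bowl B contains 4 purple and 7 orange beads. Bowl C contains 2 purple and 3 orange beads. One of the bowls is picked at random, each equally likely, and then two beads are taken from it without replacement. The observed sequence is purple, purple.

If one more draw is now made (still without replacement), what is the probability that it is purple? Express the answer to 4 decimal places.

0.5382

For each hypothesis, P(data | H) works out to: P(data | bowl A) = (9/12)(8/11) = 6/11; P(data | bowl B) = (4/11)(3/10) = 6/55; P(data | bowl C) = (2/5)(1/4) = 1/10.
Multiplying each by its prior: 1/3 · 6/11 = 2/11, 1/3 · 6/55 = 2/55, 1/3 · 1/10 = 1/30; summing to 83/330.
The posterior is then P(bowl A | data) = 60/83, P(bowl B | data) = 12/83, P(bowl C | data) = 11/83.
Averaging over the posterior, P(purple next | data) = (7/10)(60/83) + (2/9)(12/83) + (0)(11/83) = 134/249.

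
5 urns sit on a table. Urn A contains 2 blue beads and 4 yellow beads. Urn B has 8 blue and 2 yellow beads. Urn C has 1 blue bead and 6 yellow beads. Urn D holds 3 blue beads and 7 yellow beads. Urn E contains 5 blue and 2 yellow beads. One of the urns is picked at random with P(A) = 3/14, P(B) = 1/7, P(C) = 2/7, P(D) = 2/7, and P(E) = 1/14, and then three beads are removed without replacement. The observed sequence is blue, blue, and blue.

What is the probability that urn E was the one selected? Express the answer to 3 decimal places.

Compute the likelihood of the observed sequence for each case: P(data | urn A) = (2/6)(1/5)(0/4) = 0; P(data | urn B) = (8/10)(7/9)(6/8) = 0.46667; P(data | urn C) = (1/7)(0/6) = 0; P(data | urn D) = (3/10)(2/9)(1/8) = 0.0083333; P(data | urn E) = (5/7)(4/6)(3/5) = 0.28571.
The prior-weighted likelihoods are 3/14 · 0 = 0, 1/7 · 0.46667 = 0.066667, 2/7 · 0 = 0, 2/7 · 0.0083333 = 0.002381, 1/14 · 0.28571 = 0.020408; summing to 0.089456.
So P(urn E | data) = (0.020408) / (0.089456) = 0.22814.

0.228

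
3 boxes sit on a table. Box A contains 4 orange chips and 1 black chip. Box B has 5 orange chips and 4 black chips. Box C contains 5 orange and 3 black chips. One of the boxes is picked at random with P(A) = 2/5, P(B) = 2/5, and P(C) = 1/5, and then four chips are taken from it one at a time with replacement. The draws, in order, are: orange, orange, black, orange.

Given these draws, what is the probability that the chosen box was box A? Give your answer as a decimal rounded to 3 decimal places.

Under each hypothesis, the probability of the observed sequence is: P(data | box A) = (4/5)(4/5)(1/5)(4/5) = 0.1024; P(data | box B) = (5/9)(5/9)(4/9)(5/9) = 0.076208; P(data | box C) = (5/8)(5/8)(3/8)(5/8) = 0.091553.
Weighting by the prior gives 2/5 · 0.1024 = 0.04096, 2/5 · 0.076208 = 0.030483, 1/5 · 0.091553 = 0.018311; summing to 0.089754.
So P(box A | data) = (0.04096) / (0.089754) = 0.45636.

0.456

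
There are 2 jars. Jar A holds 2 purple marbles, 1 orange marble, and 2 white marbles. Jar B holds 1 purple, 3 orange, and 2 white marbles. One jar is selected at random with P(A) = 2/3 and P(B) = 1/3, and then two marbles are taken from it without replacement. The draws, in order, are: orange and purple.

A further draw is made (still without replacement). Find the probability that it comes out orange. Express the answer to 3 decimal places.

Compute the likelihood of the observed sequence for each case: P(data | jar A) = (1/5)(2/4) = 1/10; P(data | jar B) = (3/6)(1/5) = 1/10.
The prior-weighted likelihoods are 2/3 · 1/10 = 1/15, 1/3 · 1/10 = 1/30; with total 1/10.
Normalising, the posterior is P(jar A | data) = 2/3, P(jar B | data) = 1/3.
Averaging over the posterior, P(orange next | data) = (0)(2/3) + (1/2)(1/3) = 1/6.

0.167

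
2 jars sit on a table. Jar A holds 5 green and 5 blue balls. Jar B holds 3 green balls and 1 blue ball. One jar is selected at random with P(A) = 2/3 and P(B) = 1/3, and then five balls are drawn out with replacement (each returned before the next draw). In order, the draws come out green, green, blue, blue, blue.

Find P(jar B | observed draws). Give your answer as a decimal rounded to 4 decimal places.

For each hypothesis, P(data | H) works out to: P(data | jar A) = (5/10)(5/10)(5/10)(5/10)(5/10) = 0.03125; P(data | jar B) = (3/4)(3/4)(1/4)(1/4)(1/4) = 0.0087891.
The prior-weighted likelihoods are 2/3 · 0.03125 = 0.020833, 1/3 · 0.0087891 = 0.0029297; summing to 0.023763.
Therefore the posterior P(jar B | data) = (0.0029297) / (0.023763) = 0.12329.

0.1233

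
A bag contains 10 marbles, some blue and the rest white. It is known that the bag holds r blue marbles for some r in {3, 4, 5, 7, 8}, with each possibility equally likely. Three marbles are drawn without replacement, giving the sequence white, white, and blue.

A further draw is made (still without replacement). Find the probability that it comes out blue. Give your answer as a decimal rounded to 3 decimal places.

0.487

For each hypothesis, P(data | H) works out to: P(data | r = 3) = (7/10)(6/9)(3/8) = 7/40; P(data | r = 4) = (6/10)(5/9)(4/8) = 1/6; P(data | r = 5) = (5/10)(4/9)(5/8) = 5/36; P(data | r = 7) = (3/10)(2/9)(7/8) = 7/120; P(data | r = 8) = (2/10)(1/9)(8/8) = 1/45.
Multiplying each by its prior: 1/5 · 7/40 = 7/200, 1/5 · 1/6 = 1/30, 1/5 · 5/36 = 1/36, 1/5 · 7/120 = 7/600, 1/5 · 1/45 = 1/225; these sum to 101/900.
Normalising, the posterior is P(r = 3 | data) = 63/202, P(r = 4 | data) = 30/101, P(r = 5 | data) = 25/101, P(r = 7 | data) = 21/202, P(r = 8 | data) = 4/101.
Averaging over the posterior, P(blue next | data) = (2/7)(63/202) + (3/7)(30/101) + (4/7)(25/101) + (6/7)(21/202) + (1)(4/101) = 344/707.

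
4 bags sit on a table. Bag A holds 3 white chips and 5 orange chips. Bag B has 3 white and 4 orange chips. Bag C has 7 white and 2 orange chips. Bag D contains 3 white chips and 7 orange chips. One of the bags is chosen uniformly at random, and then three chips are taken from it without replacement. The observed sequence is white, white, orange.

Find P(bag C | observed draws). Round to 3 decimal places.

For each hypothesis, P(data | H) works out to: P(data | bag A) = (3/8)(2/7)(5/6) = 5/56; P(data | bag B) = (3/7)(2/6)(4/5) = 4/35; P(data | bag C) = (7/9)(6/8)(2/7) = 1/6; P(data | bag D) = (3/10)(2/9)(7/8) = 7/120.
Weighting by the prior gives 1/4 · 5/56 = 5/224, 1/4 · 4/35 = 1/35, 1/4 · 1/6 = 1/24, 1/4 · 7/120 = 7/480; these sum to 3/28.
Therefore the posterior P(bag C | data) = (1/24) / (3/28) = 7/18.

0.389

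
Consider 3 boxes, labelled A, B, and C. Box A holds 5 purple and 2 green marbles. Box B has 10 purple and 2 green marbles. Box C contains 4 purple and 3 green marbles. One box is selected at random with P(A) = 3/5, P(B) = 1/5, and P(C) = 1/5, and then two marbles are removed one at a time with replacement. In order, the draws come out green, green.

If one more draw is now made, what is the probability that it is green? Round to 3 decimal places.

0.336

The likelihood of the observed sequence under each hypothesis: P(data | box A) = (2/7)(2/7) = 4/49; P(data | box B) = (2/12)(2/12) = 1/36; P(data | box C) = (3/7)(3/7) = 9/49.
Multiplying each by its prior: 3/5 · 4/49 = 12/245, 1/5 · 1/36 = 1/180, 1/5 · 9/49 = 9/245; with total 23/252.
Normalising, the posterior is P(box A | data) = 0.53665, P(box B | data) = 0.06087, P(box C | data) = 0.40248.
The predictive probability is P(green next | data) = (2/7)(0.53665) + (1/6)(0.06087) + (3/7)(0.40248) = 0.33597.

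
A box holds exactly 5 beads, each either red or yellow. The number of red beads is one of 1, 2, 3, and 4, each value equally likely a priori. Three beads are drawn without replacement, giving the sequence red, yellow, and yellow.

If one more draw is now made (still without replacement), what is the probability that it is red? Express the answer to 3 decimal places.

The likelihood of the observed sequence under each hypothesis: P(data | r = 1) = (1/5)(4/4)(3/3) = 1/5; P(data | r = 2) = (2/5)(3/4)(2/3) = 1/5; P(data | r = 3) = (3/5)(2/4)(1/3) = 1/10; P(data | r = 4) = (4/5)(1/4)(0/3) = 0.
Weighting by the prior gives 1/4 · 1/5 = 1/20, 1/4 · 1/5 = 1/20, 1/4 · 1/10 = 1/40, 1/4 · 0 = 0; these sum to 1/8.
The posterior is then P(r = 1 | data) = 2/5, P(r = 2 | data) = 2/5, P(r = 3 | data) = 1/5, P(r = 4 | data) = 0.
So P(red next | data) = Σ P(red next | H) P(H | data) = (0)(2/5) + (1/2)(2/5) + (1)(1/5) = 2/5.

0.400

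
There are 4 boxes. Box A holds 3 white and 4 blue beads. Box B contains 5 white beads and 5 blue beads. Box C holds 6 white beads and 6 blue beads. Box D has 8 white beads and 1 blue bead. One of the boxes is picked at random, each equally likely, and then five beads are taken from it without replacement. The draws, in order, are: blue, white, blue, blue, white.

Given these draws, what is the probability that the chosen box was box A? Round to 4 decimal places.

For each hypothesis, P(data | H) works out to: P(data | box A) = (4/7)(3/6)(3/5)(2/4)(2/3) = 0.057143; P(data | box B) = (5/10)(5/9)(4/8)(3/7)(4/6) = 0.039683; P(data | box C) = (6/12)(6/11)(5/10)(4/9)(5/8) = 0.037879; P(data | box D) = (1/9)(8/8)(0/7) = 0.
Weighting by the prior gives 1/4 · 0.057143 = 0.014286, 1/4 · 0.039683 = 0.0099206, 1/4 · 0.037879 = 0.0094697, 1/4 · 0 = 0; summing to 0.033676.
Hence P(box A | data) = (0.014286) / (0.033676) = 0.42421.

0.4242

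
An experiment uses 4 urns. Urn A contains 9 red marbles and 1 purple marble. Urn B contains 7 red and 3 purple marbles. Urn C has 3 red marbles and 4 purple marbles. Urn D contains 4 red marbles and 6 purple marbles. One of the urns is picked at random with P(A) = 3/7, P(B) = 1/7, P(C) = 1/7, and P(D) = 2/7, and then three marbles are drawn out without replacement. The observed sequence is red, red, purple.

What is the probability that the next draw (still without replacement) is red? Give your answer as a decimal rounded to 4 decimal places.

0.6471

Compute the likelihood of the observed sequence for each case: P(data | urn A) = (9/10)(8/9)(1/8) = 0.1; P(data | urn B) = (7/10)(6/9)(3/8) = 0.175; P(data | urn C) = (3/7)(2/6)(4/5) = 0.11429; P(data | urn D) = (4/10)(3/9)(6/8) = 0.1.
Weighting by the prior gives 3/7 · 0.1 = 0.042857, 1/7 · 0.175 = 0.025, 1/7 · 0.11429 = 0.016327, 2/7 · 0.1 = 0.028571; summing to 0.11276.
Normalising, the posterior is P(urn A | data) = 0.38009, P(urn B | data) = 0.22172, P(urn C | data) = 0.1448, P(urn D | data) = 0.25339.
The predictive probability is P(red next | data) = (1)(0.38009) + (5/7)(0.22172) + (1/4)(0.1448) + (2/7)(0.25339) = 0.64706.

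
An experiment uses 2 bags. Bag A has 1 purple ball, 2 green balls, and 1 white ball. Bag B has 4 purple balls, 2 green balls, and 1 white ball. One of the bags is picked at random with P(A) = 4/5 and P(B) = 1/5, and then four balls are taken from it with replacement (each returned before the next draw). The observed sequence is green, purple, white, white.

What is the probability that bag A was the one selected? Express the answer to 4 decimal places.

Under each hypothesis, the probability of the observed sequence is: P(data | bag A) = (2/4)(1/4)(1/4)(1/4) = 0.0078125; P(data | bag B) = (2/7)(4/7)(1/7)(1/7) = 0.0033319.
Weighting by the prior gives 4/5 · 0.0078125 = 0.00625, 1/5 · 0.0033319 = 0.00066639; these sum to 0.0069164.
Hence P(bag A | data) = (0.00625) / (0.0069164) = 0.90365.

0.9037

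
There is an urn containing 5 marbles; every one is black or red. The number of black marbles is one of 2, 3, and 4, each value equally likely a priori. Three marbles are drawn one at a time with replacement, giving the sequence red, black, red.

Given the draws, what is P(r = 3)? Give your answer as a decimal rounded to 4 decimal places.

For each hypothesis, P(data | H) works out to: P(data | r = 2) = (3/5)(2/5)(3/5) = 18/125; P(data | r = 3) = (2/5)(3/5)(2/5) = 12/125; P(data | r = 4) = (1/5)(4/5)(1/5) = 4/125.
The prior-weighted likelihoods are 1/3 · 18/125 = 6/125, 1/3 · 12/125 = 4/125, 1/3 · 4/125 = 4/375; these sum to 34/375.
Hence P(r = 3 | data) = (4/125) / (34/375) = 6/17.

0.3529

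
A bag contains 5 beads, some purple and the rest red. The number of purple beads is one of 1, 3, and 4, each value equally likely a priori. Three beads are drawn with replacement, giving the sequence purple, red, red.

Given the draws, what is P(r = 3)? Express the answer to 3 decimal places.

Under each hypothesis, the probability of the observed sequence is: P(data | r = 1) = (1/5)(4/5)(4/5) = 16/125; P(data | r = 3) = (3/5)(2/5)(2/5) = 12/125; P(data | r = 4) = (4/5)(1/5)(1/5) = 4/125.
The prior-weighted likelihoods are 1/3 · 16/125 = 16/375, 1/3 · 12/125 = 4/125, 1/3 · 4/125 = 4/375; with total 32/375.
So P(r = 3 | data) = (4/125) / (32/375) = 3/8.

0.375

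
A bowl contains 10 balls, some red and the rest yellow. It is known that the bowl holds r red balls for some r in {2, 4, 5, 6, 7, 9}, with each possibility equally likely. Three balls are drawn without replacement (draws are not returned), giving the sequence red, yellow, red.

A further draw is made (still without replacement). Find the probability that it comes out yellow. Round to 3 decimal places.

0.419

Compute the likelihood of the observed sequence for each case: P(data | r = 2) = (2/10)(8/9)(1/8) = 0.022222; P(data | r = 4) = (4/10)(6/9)(3/8) = 0.1; P(data | r = 5) = (5/10)(5/9)(4/8) = 0.13889; P(data | r = 6) = (6/10)(4/9)(5/8) = 0.16667; P(data | r = 7) = (7/10)(3/9)(6/8) = 0.175; P(data | r = 9) = (9/10)(1/9)(8/8) = 0.1.
The prior-weighted likelihoods are 1/6 · 0.022222 = 0.0037037, 1/6 · 0.1 = 0.016667, 1/6 · 0.13889 = 0.023148, 1/6 · 0.16667 = 0.027778, 1/6 · 0.175 = 0.029167, 1/6 · 0.1 = 0.016667; summing to 0.11713.
Normalising, the posterior is P(r = 2 | data) = 0.031621, P(r = 4 | data) = 0.14229, P(r = 5 | data) = 0.19763, P(r = 6 | data) = 0.23715, P(r = 7 | data) = 0.24901, P(r = 9 | data) = 0.14229.
So P(yellow next | data) = Σ P(yellow next | H) P(H | data) = (1)(0.031621) + (5/7)(0.14229) + (4/7)(0.19763) + (3/7)(0.23715) + (2/7)(0.24901) + (0)(0.14229) = 0.41897.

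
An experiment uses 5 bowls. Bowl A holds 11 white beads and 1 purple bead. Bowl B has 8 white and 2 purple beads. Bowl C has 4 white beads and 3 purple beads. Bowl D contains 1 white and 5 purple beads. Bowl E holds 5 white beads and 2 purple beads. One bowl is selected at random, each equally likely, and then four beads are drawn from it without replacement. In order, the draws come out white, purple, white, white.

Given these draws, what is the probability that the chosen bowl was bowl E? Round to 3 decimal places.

The likelihood of the observed sequence under each hypothesis: P(data | bowl A) = (11/12)(1/11)(10/10)(9/9) = 0.083333; P(data | bowl B) = (8/10)(2/9)(7/8)(6/7) = 0.13333; P(data | bowl C) = (4/7)(3/6)(3/5)(2/4) = 0.085714; P(data | bowl D) = (1/6)(5/5)(0/4) = 0; P(data | bowl E) = (5/7)(2/6)(4/5)(3/4) = 0.14286.
Multiplying each by its prior: 1/5 · 0.083333 = 0.016667, 1/5 · 0.13333 = 0.026667, 1/5 · 0.085714 = 0.017143, 1/5 · 0 = 0, 1/5 · 0.14286 = 0.028571; with total 0.089048.
So P(bowl E | data) = (0.028571) / (0.089048) = 0.32086.

0.321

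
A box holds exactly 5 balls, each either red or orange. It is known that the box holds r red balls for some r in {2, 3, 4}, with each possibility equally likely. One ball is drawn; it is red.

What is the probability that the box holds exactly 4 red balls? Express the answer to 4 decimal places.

0.4444

The likelihood of this draw under each hypothesis: P(data | r = 2) = (2/5) = 2/5; P(data | r = 3) = (3/5) = 3/5; P(data | r = 4) = (4/5) = 4/5.
The prior-weighted likelihoods are 1/3 · 2/5 = 2/15, 1/3 · 3/5 = 1/5, 1/3 · 4/5 = 4/15; summing to 3/5.
So P(r = 4 | data) = (4/15) / (3/5) = 4/9.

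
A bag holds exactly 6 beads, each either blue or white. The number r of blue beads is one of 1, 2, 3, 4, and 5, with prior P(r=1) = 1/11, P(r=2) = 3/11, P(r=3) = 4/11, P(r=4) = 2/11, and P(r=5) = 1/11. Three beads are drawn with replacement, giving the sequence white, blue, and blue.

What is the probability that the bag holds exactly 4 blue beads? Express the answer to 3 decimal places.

For each hypothesis, P(data | H) works out to: P(data | r = 1) = (5/6)(1/6)(1/6) = 0.023148; P(data | r = 2) = (4/6)(2/6)(2/6) = 0.074074; P(data | r = 3) = (3/6)(3/6)(3/6) = 0.125; P(data | r = 4) = (2/6)(4/6)(4/6) = 0.14815; P(data | r = 5) = (1/6)(5/6)(5/6) = 0.11574.
The prior-weighted likelihoods are 1/11 · 0.023148 = 0.0021044, 3/11 · 0.074074 = 0.020202, 4/11 · 0.125 = 0.045455, 2/11 · 0.14815 = 0.026936, 1/11 · 0.11574 = 0.010522; these sum to 0.10522.
Therefore the posterior P(r = 4 | data) = (0.026936) / (0.10522) = 0.256.

0.256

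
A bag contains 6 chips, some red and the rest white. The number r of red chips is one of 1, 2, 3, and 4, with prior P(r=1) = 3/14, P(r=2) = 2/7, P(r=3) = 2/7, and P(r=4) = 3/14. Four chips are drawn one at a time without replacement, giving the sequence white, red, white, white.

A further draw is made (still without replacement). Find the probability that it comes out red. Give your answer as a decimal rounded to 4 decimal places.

Compute the likelihood of the observed sequence for each case: P(data | r = 1) = (5/6)(1/5)(4/4)(3/3) = 1/6; P(data | r = 2) = (4/6)(2/5)(3/4)(2/3) = 2/15; P(data | r = 3) = (3/6)(3/5)(2/4)(1/3) = 1/20; P(data | r = 4) = (2/6)(4/5)(1/4)(0/3) = 0.
Weighting by the prior gives 3/14 · 1/6 = 1/28, 2/7 · 2/15 = 4/105, 2/7 · 1/20 = 1/70, 3/14 · 0 = 0; summing to 37/420.
Dividing through by the total gives posterior P(r = 1 | data) = 15/37, P(r = 2 | data) = 16/37, P(r = 3 | data) = 6/37, P(r = 4 | data) = 0.
So P(red next | data) = Σ P(red next | H) P(H | data) = (0)(15/37) + (1/2)(16/37) + (1)(6/37) = 14/37.

0.3784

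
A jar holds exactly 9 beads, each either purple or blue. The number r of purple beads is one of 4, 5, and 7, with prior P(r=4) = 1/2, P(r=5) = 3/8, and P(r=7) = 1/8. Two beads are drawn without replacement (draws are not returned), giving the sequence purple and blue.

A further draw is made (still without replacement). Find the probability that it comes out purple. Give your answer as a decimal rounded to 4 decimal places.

Compute the likelihood of the observed sequence for each case: P(data | r = 4) = (4/9)(5/8) = 5/18; P(data | r = 5) = (5/9)(4/8) = 5/18; P(data | r = 7) = (7/9)(2/8) = 7/36.
Weighting by the prior gives 1/2 · 5/18 = 5/36, 3/8 · 5/18 = 5/48, 1/8 · 7/36 = 7/288; summing to 77/288.
The posterior is then P(r = 4 | data) = 40/77, P(r = 5 | data) = 30/77, P(r = 7 | data) = 1/11.
So P(purple next | data) = Σ P(purple next | H) P(H | data) = (3/7)(40/77) + (4/7)(30/77) + (6/7)(1/11) = 282/539.

0.5232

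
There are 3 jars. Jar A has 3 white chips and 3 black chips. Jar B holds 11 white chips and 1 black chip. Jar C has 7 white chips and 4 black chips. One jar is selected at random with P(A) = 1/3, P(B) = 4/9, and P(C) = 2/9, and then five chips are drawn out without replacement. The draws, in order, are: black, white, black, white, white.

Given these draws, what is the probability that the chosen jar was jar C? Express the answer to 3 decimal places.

0.377

For each hypothesis, P(data | H) works out to: P(data | jar A) = (3/6)(3/5)(2/4)(2/3)(1/2) = 0.05; P(data | jar B) = (1/12)(11/11)(0/10) = 0; P(data | jar C) = (4/11)(7/10)(3/9)(6/8)(5/7) = 0.045455.
Multiplying each by its prior: 1/3 · 0.05 = 0.016667, 4/9 · 0 = 0, 2/9 · 0.045455 = 0.010101; with total 0.026768.
Hence P(jar C | data) = (0.010101) / (0.026768) = 0.37736.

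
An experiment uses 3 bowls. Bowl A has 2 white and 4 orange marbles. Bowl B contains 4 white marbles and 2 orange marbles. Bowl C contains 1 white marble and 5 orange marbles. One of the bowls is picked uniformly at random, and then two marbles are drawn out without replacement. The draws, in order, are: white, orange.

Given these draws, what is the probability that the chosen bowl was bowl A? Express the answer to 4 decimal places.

For each hypothesis, P(data | H) works out to: P(data | bowl A) = (2/6)(4/5) = 4/15; P(data | bowl B) = (4/6)(2/5) = 4/15; P(data | bowl C) = (1/6)(5/5) = 1/6.
Weighting by the prior gives 1/3 · 4/15 = 4/45, 1/3 · 4/15 = 4/45, 1/3 · 1/6 = 1/18; these sum to 7/30.
Hence P(bowl A | data) = (4/45) / (7/30) = 8/21.

0.3810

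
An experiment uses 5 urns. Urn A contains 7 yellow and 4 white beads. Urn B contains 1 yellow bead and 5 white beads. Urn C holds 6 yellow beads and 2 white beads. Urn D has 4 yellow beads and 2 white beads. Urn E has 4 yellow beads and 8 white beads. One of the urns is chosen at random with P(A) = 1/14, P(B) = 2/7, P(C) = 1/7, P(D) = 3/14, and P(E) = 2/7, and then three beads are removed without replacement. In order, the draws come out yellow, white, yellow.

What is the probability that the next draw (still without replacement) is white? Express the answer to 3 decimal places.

For each hypothesis, P(data | H) works out to: P(data | urn A) = (7/11)(4/10)(6/9) = 0.1697; P(data | urn B) = (1/6)(5/5)(0/4) = 0; P(data | urn C) = (6/8)(2/7)(5/6) = 0.17857; P(data | urn D) = (4/6)(2/5)(3/4) = 0.2; P(data | urn E) = (4/12)(8/11)(3/10) = 0.072727.
Weighting by the prior gives 1/14 · 0.1697 = 0.012121, 2/7 · 0 = 0, 1/7 · 0.17857 = 0.02551, 3/14 · 0.2 = 0.042857, 2/7 · 0.072727 = 0.020779; with total 0.10127.
The posterior is then P(urn A | data) = 0.11969, P(urn B | data) = 0, P(urn C | data) = 0.25191, P(urn D | data) = 0.42321, P(urn E | data) = 0.20519.
Averaging over the posterior, P(white next | data) = (3/8)(0.11969) + (1/5)(0.25191) + (1/3)(0.42321) + (7/9)(0.20519) = 0.39593.

0.396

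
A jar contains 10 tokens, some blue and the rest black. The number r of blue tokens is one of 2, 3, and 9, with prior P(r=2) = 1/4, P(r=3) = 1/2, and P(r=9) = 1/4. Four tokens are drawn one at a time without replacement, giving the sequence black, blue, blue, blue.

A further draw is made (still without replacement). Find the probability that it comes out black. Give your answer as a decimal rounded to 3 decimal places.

For each hypothesis, P(data | H) works out to: P(data | r = 2) = (8/10)(2/9)(1/8)(0/7) = 0; P(data | r = 3) = (7/10)(3/9)(2/8)(1/7) = 1/120; P(data | r = 9) = (1/10)(9/9)(8/8)(7/7) = 1/10.
The prior-weighted likelihoods are 1/4 · 0 = 0, 1/2 · 1/120 = 1/240, 1/4 · 1/10 = 1/40; summing to 7/240.
Normalising, the posterior is P(r = 2 | data) = 0, P(r = 3 | data) = 1/7, P(r = 9 | data) = 6/7.
Averaging over the posterior, P(black next | data) = (1)(1/7) + (0)(6/7) = 1/7.

0.143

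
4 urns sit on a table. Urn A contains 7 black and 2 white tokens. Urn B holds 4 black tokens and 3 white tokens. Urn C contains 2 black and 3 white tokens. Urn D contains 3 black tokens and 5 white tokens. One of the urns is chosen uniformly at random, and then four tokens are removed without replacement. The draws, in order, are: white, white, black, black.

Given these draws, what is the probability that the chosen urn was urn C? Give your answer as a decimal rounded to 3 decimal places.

0.351

For each hypothesis, P(data | H) works out to: P(data | urn A) = (2/9)(1/8)(7/7)(6/6) = 0.027778; P(data | urn B) = (3/7)(2/6)(4/5)(3/4) = 0.085714; P(data | urn C) = (3/5)(2/4)(2/3)(1/2) = 0.1; P(data | urn D) = (5/8)(4/7)(3/6)(2/5) = 0.071429.
The prior-weighted likelihoods are 1/4 · 0.027778 = 0.0069444, 1/4 · 0.085714 = 0.021429, 1/4 · 0.1 = 0.025, 1/4 · 0.071429 = 0.017857; these sum to 0.07123.
Hence P(urn C | data) = (0.025) / (0.07123) = 0.35097.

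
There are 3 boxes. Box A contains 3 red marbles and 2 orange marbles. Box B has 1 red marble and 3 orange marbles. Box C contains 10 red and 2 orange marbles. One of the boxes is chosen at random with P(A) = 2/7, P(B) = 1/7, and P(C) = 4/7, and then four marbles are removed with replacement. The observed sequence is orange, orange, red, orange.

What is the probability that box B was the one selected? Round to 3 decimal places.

Compute the likelihood of the observed sequence for each case: P(data | box A) = (2/5)(2/5)(3/5)(2/5) = 0.0384; P(data | box B) = (3/4)(3/4)(1/4)(3/4) = 0.10547; P(data | box C) = (2/12)(2/12)(10/12)(2/12) = 0.003858.
Multiplying each by its prior: 2/7 · 0.0384 = 0.010971, 1/7 · 0.10547 = 0.015067, 4/7 · 0.003858 = 0.0022046; these sum to 0.028243.
So P(box B | data) = (0.015067) / (0.028243) = 0.53348.

0.533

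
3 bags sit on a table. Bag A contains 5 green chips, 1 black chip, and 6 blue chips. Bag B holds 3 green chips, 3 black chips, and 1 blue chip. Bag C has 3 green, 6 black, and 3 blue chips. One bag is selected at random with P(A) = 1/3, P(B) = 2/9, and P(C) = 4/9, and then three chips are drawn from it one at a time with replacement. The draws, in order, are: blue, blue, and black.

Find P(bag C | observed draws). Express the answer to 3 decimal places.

0.610

For each hypothesis, P(data | H) works out to: P(data | bag A) = (6/12)(6/12)(1/12) = 0.020833; P(data | bag B) = (1/7)(1/7)(3/7) = 0.0087464; P(data | bag C) = (3/12)(3/12)(6/12) = 0.03125.
Weighting by the prior gives 1/3 · 0.020833 = 0.0069444, 2/9 · 0.0087464 = 0.0019436, 4/9 · 0.03125 = 0.013889; summing to 0.022777.
Therefore the posterior P(bag C | data) = (0.013889) / (0.022777) = 0.60978.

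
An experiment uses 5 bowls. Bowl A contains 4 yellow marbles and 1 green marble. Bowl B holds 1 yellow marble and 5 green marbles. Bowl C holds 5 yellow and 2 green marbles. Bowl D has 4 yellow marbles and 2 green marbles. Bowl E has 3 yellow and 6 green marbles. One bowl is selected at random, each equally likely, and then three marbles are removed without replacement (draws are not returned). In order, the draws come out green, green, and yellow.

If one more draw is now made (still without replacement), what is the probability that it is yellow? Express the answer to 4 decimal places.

0.3782

Compute the likelihood of the observed sequence for each case: P(data | bowl A) = (1/5)(0/4) = 0; P(data | bowl B) = (5/6)(4/5)(1/4) = 0.16667; P(data | bowl C) = (2/7)(1/6)(5/5) = 0.047619; P(data | bowl D) = (2/6)(1/5)(4/4) = 0.066667; P(data | bowl E) = (6/9)(5/8)(3/7) = 0.17857.
The prior-weighted likelihoods are 1/5 · 0 = 0, 1/5 · 0.16667 = 0.033333, 1/5 · 0.047619 = 0.0095238, 1/5 · 0.066667 = 0.013333, 1/5 · 0.17857 = 0.035714; summing to 0.091905.
The posterior is then P(bowl A | data) = 0, P(bowl B | data) = 0.36269, P(bowl C | data) = 0.10363, P(bowl D | data) = 0.14508, P(bowl E | data) = 0.3886.
Averaging over the posterior, P(yellow next | data) = (0)(0.36269) + (1)(0.10363) + (1)(0.14508) + (1/3)(0.3886) = 0.37824.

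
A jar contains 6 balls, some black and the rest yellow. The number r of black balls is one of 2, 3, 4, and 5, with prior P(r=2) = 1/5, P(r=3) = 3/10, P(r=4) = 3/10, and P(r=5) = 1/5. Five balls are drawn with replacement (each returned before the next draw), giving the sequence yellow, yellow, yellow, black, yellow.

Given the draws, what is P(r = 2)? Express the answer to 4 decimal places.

For each hypothesis, P(data | H) works out to: P(data | r = 2) = (4/6)(4/6)(4/6)(2/6)(4/6) = 0.065844; P(data | r = 3) = (3/6)(3/6)(3/6)(3/6)(3/6) = 0.03125; P(data | r = 4) = (2/6)(2/6)(2/6)(4/6)(2/6) = 0.0082305; P(data | r = 5) = (1/6)(1/6)(1/6)(5/6)(1/6) = 0.000643.
The prior-weighted likelihoods are 1/5 · 0.065844 = 0.013169, 3/10 · 0.03125 = 0.009375, 3/10 · 0.0082305 = 0.0024691, 1/5 · 0.000643 = 0.0001286; these sum to 0.025141.
Hence P(r = 2 | data) = (0.013169) / (0.025141) = 0.52379.

0.5238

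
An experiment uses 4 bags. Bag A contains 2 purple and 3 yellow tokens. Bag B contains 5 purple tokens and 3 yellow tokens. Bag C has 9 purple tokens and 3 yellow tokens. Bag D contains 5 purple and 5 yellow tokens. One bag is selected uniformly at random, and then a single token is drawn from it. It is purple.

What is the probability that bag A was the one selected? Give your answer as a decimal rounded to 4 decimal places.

0.1758

Under each hypothesis, the probability of this draw is: P(data | bag A) = (2/5) = 2/5; P(data | bag B) = (5/8) = 5/8; P(data | bag C) = (9/12) = 3/4; P(data | bag D) = (5/10) = 1/2.
The prior-weighted likelihoods are 1/4 · 2/5 = 1/10, 1/4 · 5/8 = 5/32, 1/4 · 3/4 = 3/16, 1/4 · 1/2 = 1/8; with total 91/160.
Hence P(bag A | data) = (1/10) / (91/160) = 16/91.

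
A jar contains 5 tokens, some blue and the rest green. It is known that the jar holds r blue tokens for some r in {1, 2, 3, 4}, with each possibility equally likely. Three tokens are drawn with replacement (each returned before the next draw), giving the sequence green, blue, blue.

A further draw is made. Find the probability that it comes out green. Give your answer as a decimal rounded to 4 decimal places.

0.4160

Compute the likelihood of the observed sequence for each case: P(data | r = 1) = (4/5)(1/5)(1/5) = 4/125; P(data | r = 2) = (3/5)(2/5)(2/5) = 12/125; P(data | r = 3) = (2/5)(3/5)(3/5) = 18/125; P(data | r = 4) = (1/5)(4/5)(4/5) = 16/125.
The prior-weighted likelihoods are 1/4 · 4/125 = 1/125, 1/4 · 12/125 = 3/125, 1/4 · 18/125 = 9/250, 1/4 · 16/125 = 4/125; summing to 1/10.
The posterior is then P(r = 1 | data) = 2/25, P(r = 2 | data) = 6/25, P(r = 3 | data) = 9/25, P(r = 4 | data) = 8/25.
The predictive probability is P(green next | data) = (4/5)(2/25) + (3/5)(6/25) + (2/5)(9/25) + (1/5)(8/25) = 52/125.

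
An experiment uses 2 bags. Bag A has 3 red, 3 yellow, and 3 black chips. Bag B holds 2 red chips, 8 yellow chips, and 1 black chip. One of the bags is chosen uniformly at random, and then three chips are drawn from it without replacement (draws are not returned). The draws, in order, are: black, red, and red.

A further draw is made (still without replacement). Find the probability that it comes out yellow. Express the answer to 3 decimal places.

0.527

Compute the likelihood of the observed sequence for each case: P(data | bag A) = (3/9)(3/8)(2/7) = 0.035714; P(data | bag B) = (1/11)(2/10)(1/9) = 0.0020202.
Multiplying each by its prior: 1/2 · 0.035714 = 0.017857, 1/2 · 0.0020202 = 0.0010101; summing to 0.018867.
Dividing through by the total gives posterior P(bag A | data) = 0.94646, P(bag B | data) = 0.053537.
The predictive probability is P(yellow next | data) = (1/2)(0.94646) + (1)(0.053537) = 0.52677.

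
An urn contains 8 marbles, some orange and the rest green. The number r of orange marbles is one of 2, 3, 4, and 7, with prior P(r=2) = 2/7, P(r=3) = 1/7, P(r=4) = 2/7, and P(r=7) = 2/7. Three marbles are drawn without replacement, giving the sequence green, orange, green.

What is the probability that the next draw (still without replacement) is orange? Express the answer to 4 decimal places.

The likelihood of the observed sequence under each hypothesis: P(data | r = 2) = (6/8)(2/7)(5/6) = 5/28; P(data | r = 3) = (5/8)(3/7)(4/6) = 5/28; P(data | r = 4) = (4/8)(4/7)(3/6) = 1/7; P(data | r = 7) = (1/8)(7/7)(0/6) = 0.
Multiplying each by its prior: 2/7 · 5/28 = 5/98, 1/7 · 5/28 = 5/196, 2/7 · 1/7 = 2/49, 2/7 · 0 = 0; summing to 23/196.
Dividing through by the total gives posterior P(r = 2 | data) = 10/23, P(r = 3 | data) = 5/23, P(r = 4 | data) = 8/23, P(r = 7 | data) = 0.
Averaging over the posterior, P(orange next | data) = (1/5)(10/23) + (2/5)(5/23) + (3/5)(8/23) = 44/115.

0.3826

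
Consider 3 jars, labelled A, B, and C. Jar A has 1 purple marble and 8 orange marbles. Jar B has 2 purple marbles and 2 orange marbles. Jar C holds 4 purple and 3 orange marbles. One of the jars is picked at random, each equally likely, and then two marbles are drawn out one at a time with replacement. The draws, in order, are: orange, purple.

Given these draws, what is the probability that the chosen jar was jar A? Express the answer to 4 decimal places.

For each hypothesis, P(data | H) works out to: P(data | jar A) = (8/9)(1/9) = 0.098765; P(data | jar B) = (2/4)(2/4) = 0.25; P(data | jar C) = (3/7)(4/7) = 0.2449.
Multiplying each by its prior: 1/3 · 0.098765 = 0.032922, 1/3 · 0.25 = 0.083333, 1/3 · 0.2449 = 0.081633; these sum to 0.19789.
Hence P(jar A | data) = (0.032922) / (0.19789) = 0.16637.

0.1664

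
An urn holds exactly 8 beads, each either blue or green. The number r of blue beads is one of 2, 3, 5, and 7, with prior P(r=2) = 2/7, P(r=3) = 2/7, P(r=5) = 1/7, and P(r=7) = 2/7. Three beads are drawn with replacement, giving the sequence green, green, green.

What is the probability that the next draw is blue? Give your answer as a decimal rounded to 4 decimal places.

0.3100

Under each hypothesis, the probability of the observed sequence is: P(data | r = 2) = (6/8)(6/8)(6/8) = 0.42188; P(data | r = 3) = (5/8)(5/8)(5/8) = 0.24414; P(data | r = 5) = (3/8)(3/8)(3/8) = 0.052734; P(data | r = 7) = (1/8)(1/8)(1/8) = 0.0019531.
Weighting by the prior gives 2/7 · 0.42188 = 0.12054, 2/7 · 0.24414 = 0.069754, 1/7 · 0.052734 = 0.0075335, 2/7 · 0.0019531 = 0.00055804; these sum to 0.19838.
Dividing through by the total gives posterior P(r = 2 | data) = 0.60759, P(r = 3 | data) = 0.35162, P(r = 5 | data) = 0.037975, P(r = 7 | data) = 0.0028129.
So P(blue next | data) = Σ P(blue next | H) P(H | data) = (1/4)(0.60759) + (3/8)(0.35162) + (5/8)(0.037975) + (7/8)(0.0028129) = 0.30995.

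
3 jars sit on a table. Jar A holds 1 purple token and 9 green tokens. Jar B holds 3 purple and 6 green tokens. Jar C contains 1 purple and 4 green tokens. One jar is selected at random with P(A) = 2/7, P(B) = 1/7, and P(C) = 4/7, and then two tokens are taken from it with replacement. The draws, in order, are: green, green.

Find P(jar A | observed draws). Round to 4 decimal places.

Compute the likelihood of the observed sequence for each case: P(data | jar A) = (9/10)(9/10) = 0.81; P(data | jar B) = (6/9)(6/9) = 0.44444; P(data | jar C) = (4/5)(4/5) = 0.64.
Weighting by the prior gives 2/7 · 0.81 = 0.23143, 1/7 · 0.44444 = 0.063492, 4/7 · 0.64 = 0.36571; summing to 0.66063.
So P(jar A | data) = (0.23143) / (0.66063) = 0.35031.

0.3503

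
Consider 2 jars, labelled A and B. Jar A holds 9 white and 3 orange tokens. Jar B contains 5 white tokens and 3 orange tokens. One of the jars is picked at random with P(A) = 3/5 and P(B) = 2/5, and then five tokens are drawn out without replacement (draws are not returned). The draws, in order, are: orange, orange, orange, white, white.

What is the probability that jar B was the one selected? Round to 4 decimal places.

For each hypothesis, P(data | H) works out to: P(data | jar A) = (3/12)(2/11)(1/10)(9/9)(8/8) = 0.0045455; P(data | jar B) = (3/8)(2/7)(1/6)(5/5)(4/4) = 0.017857.
The prior-weighted likelihoods are 3/5 · 0.0045455 = 0.0027273, 2/5 · 0.017857 = 0.0071429; with total 0.0098701.
Therefore the posterior P(jar B | data) = (0.0071429) / (0.0098701) = 0.72368.

0.7237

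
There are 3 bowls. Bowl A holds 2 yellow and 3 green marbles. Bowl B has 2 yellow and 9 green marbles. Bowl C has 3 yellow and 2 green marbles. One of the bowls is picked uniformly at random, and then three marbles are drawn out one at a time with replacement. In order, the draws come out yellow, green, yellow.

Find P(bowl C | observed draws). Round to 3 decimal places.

0.539

Compute the likelihood of the observed sequence for each case: P(data | bowl A) = (2/5)(3/5)(2/5) = 0.096; P(data | bowl B) = (2/11)(9/11)(2/11) = 0.027047; P(data | bowl C) = (3/5)(2/5)(3/5) = 0.144.
Multiplying each by its prior: 1/3 · 0.096 = 0.032, 1/3 · 0.027047 = 0.0090158, 1/3 · 0.144 = 0.048; summing to 0.089016.
So P(bowl C | data) = (0.048) / (0.089016) = 0.53923.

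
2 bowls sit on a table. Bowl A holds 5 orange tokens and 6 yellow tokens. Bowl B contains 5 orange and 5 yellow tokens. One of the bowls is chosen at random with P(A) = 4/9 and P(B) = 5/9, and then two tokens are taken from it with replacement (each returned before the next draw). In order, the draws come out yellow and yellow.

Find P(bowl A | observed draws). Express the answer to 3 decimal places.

Compute the likelihood of the observed sequence for each case: P(data | bowl A) = (6/11)(6/11) = 0.29752; P(data | bowl B) = (5/10)(5/10) = 0.25.
Multiplying each by its prior: 4/9 · 0.29752 = 0.13223, 5/9 · 0.25 = 0.13889; these sum to 0.27112.
So P(bowl A | data) = (0.13223) / (0.27112) = 0.48772.

0.488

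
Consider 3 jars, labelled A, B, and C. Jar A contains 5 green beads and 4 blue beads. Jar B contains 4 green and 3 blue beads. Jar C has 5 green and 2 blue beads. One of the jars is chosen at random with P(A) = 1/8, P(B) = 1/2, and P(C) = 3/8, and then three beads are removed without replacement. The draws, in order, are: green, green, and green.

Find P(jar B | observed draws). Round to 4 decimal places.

Under each hypothesis, the probability of the observed sequence is: P(data | jar A) = (5/9)(4/8)(3/7) = 5/42; P(data | jar B) = (4/7)(3/6)(2/5) = 4/35; P(data | jar C) = (5/7)(4/6)(3/5) = 2/7.
Weighting by the prior gives 1/8 · 5/42 = 5/336, 1/2 · 4/35 = 2/35, 3/8 · 2/7 = 3/28; with total 43/240.
So P(jar B | data) = (2/35) / (43/240) = 96/301.

0.3189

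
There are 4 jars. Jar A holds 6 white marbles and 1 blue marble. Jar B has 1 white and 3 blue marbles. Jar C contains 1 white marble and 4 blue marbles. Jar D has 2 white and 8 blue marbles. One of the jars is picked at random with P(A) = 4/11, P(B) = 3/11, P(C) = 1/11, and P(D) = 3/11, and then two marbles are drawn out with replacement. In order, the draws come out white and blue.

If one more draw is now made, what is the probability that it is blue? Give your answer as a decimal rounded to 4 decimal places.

For each hypothesis, P(data | H) works out to: P(data | jar A) = (6/7)(1/7) = 0.12245; P(data | jar B) = (1/4)(3/4) = 0.1875; P(data | jar C) = (1/5)(4/5) = 0.16; P(data | jar D) = (2/10)(8/10) = 0.16.
Weighting by the prior gives 4/11 · 0.12245 = 0.044527, 3/11 · 0.1875 = 0.051136, 1/11 · 0.16 = 0.014545, 3/11 · 0.16 = 0.043636; summing to 0.15385.
Dividing through by the total gives posterior P(jar A | data) = 0.28943, P(jar B | data) = 0.33239, P(jar C | data) = 0.094546, P(jar D | data) = 0.28364.
Averaging over the posterior, P(blue next | data) = (1/7)(0.28943) + (3/4)(0.33239) + (4/5)(0.094546) + (4/5)(0.28364) = 0.59319.

0.5932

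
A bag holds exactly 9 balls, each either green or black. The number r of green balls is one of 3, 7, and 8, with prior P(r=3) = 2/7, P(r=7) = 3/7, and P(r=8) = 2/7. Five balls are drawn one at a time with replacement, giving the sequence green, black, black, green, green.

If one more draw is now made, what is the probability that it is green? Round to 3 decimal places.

For each hypothesis, P(data | H) works out to: P(data | r = 3) = (3/9)(6/9)(6/9)(3/9)(3/9) = 0.016461; P(data | r = 7) = (7/9)(2/9)(2/9)(7/9)(7/9) = 0.023235; P(data | r = 8) = (8/9)(1/9)(1/9)(8/9)(8/9) = 0.0086708.
The prior-weighted likelihoods are 2/7 · 0.016461 = 0.0047031, 3/7 · 0.023235 = 0.0099578, 2/7 · 0.0086708 = 0.0024774; with total 0.017138.
Dividing through by the total gives posterior P(r = 3 | data) = 0.27442, P(r = 7 | data) = 0.58103, P(r = 8 | data) = 0.14455.
The predictive probability is P(green next | data) = (1/3)(0.27442) + (7/9)(0.58103) + (8/9)(0.14455) = 0.67187.

0.672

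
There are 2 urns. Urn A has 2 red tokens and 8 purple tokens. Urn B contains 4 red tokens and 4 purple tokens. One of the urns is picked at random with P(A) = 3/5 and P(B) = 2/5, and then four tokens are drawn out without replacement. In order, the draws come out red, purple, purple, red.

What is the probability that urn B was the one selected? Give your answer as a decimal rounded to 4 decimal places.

0.7200

The likelihood of the observed sequence under each hypothesis: P(data | urn A) = (2/10)(8/9)(7/8)(1/7) = 1/45; P(data | urn B) = (4/8)(4/7)(3/6)(3/5) = 3/35.
The prior-weighted likelihoods are 3/5 · 1/45 = 1/75, 2/5 · 3/35 = 6/175; these sum to 1/21.
By Bayes' rule, P(urn B | data) = (6/175) / (1/21) = 18/25.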